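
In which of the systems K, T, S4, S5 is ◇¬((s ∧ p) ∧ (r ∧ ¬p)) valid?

K-tableau for the negation ¬◇¬((s ∧ p) ∧ (r ∧ ¬p)):
1. ¬◇¬((s ∧ p) ∧ (r ∧ ¬p)), w0
Complete open branch: countermodel on a K-frame, so not valid in K.
T-tableau for the negation ¬◇¬((s ∧ p) ∧ (r ∧ ¬p)):
1. ¬◇¬((s ∧ p) ∧ (r ∧ ¬p)), w0
2. (s ∧ p) ∧ (r ∧ ¬p), w0
3. s ∧ p, w0
4. r ∧ ¬p, w0
5. s, w0
6. p, w0
7. r, w0
8. ¬p, w0
Accessibility: w0Rw0
Branch closes: p and ¬p both at w0.
Every branch closes (one shown): valid in T, hence also in S4, S5 (every theorem of T is a theorem of S4 and S5).

T, S4, S5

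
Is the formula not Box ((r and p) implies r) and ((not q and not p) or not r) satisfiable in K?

1. not Box ((r and p) implies r) and ((not q and not p) or not r), w0
2. not Box ((r and p) implies r), w0   [and-rule on 1]
3. (not q and not p) or not r, w0   [and-rule on 1]
4. not q and not p, w0   [or-rule on 3 (branches; this branch)]
5. not q, w0   [and-rule on 4]
6. not p, w0   [and-rule on 4]
7. not ((r and p) implies r), w1   [neg-Box-rule on 2: fresh world w1, w0Rw1]
8. r and p, w1   [neg-implies-rule on 7]
9. not r, w1   [neg-implies-rule on 7]
10. r, w1   [and-rule on 8]
11. p, w1   [and-rule on 8]
Accessibility: w0Rw1
Branch closes: r and not r both at w1.
Every branch closes; the branch above is one of them.

No, unsatisfiable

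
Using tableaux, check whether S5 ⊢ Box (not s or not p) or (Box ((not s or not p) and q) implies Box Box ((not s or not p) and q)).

Yes, valid

Tableau for the negation not (Box (not s or not p) or (Box ((not s or not p) and q) implies Box Box ((not s or not p) and q))):
1. not (Box (not s or not p) or (Box ((not s or not p) and q) implies Box Box ((not s or not p) and q))), w0
2. not Box (not s or not p), w0   [neg-or-rule on 1]
3. not (Box ((not s or not p) and q) implies Box Box ((not s or not p) and q)), w0   [neg-or-rule on 1]
4. Box ((not s or not p) and q), w0   [neg-implies-rule on 3]
5. not Box Box ((not s or not p) and q), w0   [neg-implies-rule on 3]
6. (not s or not p) and q, w0   [Box-rule on 4 via w0Rw0]
7. not s or not p, w0   [and-rule on 6]
8. q, w0   [and-rule on 6]
9. not p, w0   [or-rule on 7 (branches; this branch)]
10. not (not s or not p), w1   [neg-Box-rule on 2: fresh world w1, w0Rw1]
11. s, w1   [neg-or-rule on 10]
12. p, w1   [neg-or-rule on 10]
13. (not s or not p) and q, w1   [Box-rule on 4 via w0Rw1]
14. not s or not p, w1   [and-rule on 13]
15. q, w1   [and-rule on 13]
16. not p, w1   [or-rule on 14 (branches; this branch)]
Accessibility: w0Rw0, w0Rw1, w1Rw0, w1Rw1
Branch closes: p and not p both at w1.
Every branch of the negation's tableau closes; the branch above is one of them.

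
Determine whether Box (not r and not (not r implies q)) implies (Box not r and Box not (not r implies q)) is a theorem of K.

Tableau for the negation not (Box (not r and not (not r implies q)) implies (Box not r and Box not (not r implies q))):
1. not (Box (not r and not (not r implies q)) implies (Box not r and Box not (not r implies q))), u
2. Box (not r and not (not r implies q)), u
3. not (Box not r and Box not (not r implies q)), u
4. not Box not (not r implies q), u
5. not r implies q, v
6. not r and not (not r implies q), v
7. not r, v
8. not (not r implies q), v
9. not q, v
10. q, v
Accessibility: uRv
Branch closes: q and not q both at v.
All branches of the negation close; one closing branch shown above.

Yes, valid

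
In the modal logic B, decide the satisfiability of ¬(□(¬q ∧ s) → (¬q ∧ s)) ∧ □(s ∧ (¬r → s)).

No, unsatisfiable

1. ¬(□(¬q ∧ s) → (¬q ∧ s)) ∧ □(s ∧ (¬r → s)), w0
2. ¬(□(¬q ∧ s) → (¬q ∧ s)), w0
3. □(s ∧ (¬r → s)), w0
4. □(¬q ∧ s), w0
5. ¬(¬q ∧ s), w0
6. s ∧ (¬r → s), w0
7. s, w0
8. ¬r → s, w0
9. ¬q ∧ s, w0
10. ¬q, w0
11. ¬s, w0
Accessibility: w0Rw0
Branch closes: s and ¬s both at w0.
(One branch shown.) All branches close.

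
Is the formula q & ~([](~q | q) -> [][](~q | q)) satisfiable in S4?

Unsatisfiable

1. q & ~([](~q | q) -> [][](~q | q)), u
2. q, u
3. ~([](~q | q) -> [][](~q | q)), u
4. [](~q | q), u
5. ~[][](~q | q), u
6. ~q | q, u
7. ~[](~q | q), v
8. ~q | q, v
9. q, v
10. ~(~q | q), w
11. q, w
12. ~q, w
Accessibility: uRu, uRv, uRw, vRv, vRw, wRw
Branch closes: q and ~q both at w.
(One branch shown.) All branches close.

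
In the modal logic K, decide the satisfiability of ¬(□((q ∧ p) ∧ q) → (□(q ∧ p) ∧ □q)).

Unsatisfiable (every branch closes)

1. ¬(□((q ∧ p) ∧ q) → (□(q ∧ p) ∧ □q)), u
2. □((q ∧ p) ∧ q), u   [¬→-rule on 1]
3. ¬(□(q ∧ p) ∧ □q), u   [¬→-rule on 1]
4. ¬□(q ∧ p), u   [¬∧-rule on 3 (branches; this branch)]
5. ¬(q ∧ p), v   [¬□-rule on 4: fresh world v, uRv]
6. (q ∧ p) ∧ q, v   [□-rule on 2 via uRv]
7. q ∧ p, v   [∧-rule on 6]
8. q, v   [∧-rule on 6]
9. p, v   [∧-rule on 7]
10. ¬p, v   [¬∧-rule on 5 (branches; this branch)]
Accessibility: uRv
Branch closes: p and ¬p both at v.
Every branch closes; the branch above is one of them.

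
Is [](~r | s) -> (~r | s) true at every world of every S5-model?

Valid

Tableau for the negation ~([](~r | s) -> (~r | s)):
1. ~([](~r | s) -> (~r | s)), 0
2. [](~r | s), 0   [~->-rule on 1]
3. ~(~r | s), 0   [~->-rule on 1]
4. r, 0   [~|-rule on 3]
5. ~s, 0   [~|-rule on 3]
6. ~r | s, 0   [[]-rule on 2 via 0R0]
7. s, 0   [|-rule on 6 (branches; this branch)]
Accessibility: 0R0
Branch closes: s and ~s both at 0.
All branches of the negation close; one closing branch shown above.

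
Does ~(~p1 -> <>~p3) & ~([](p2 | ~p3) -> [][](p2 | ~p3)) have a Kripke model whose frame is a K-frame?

Yes, satisfiable

1. ~(~p1 -> <>~p3) & ~([](p2 | ~p3) -> [][](p2 | ~p3)), u
2. ~(~p1 -> <>~p3), u
3. ~([](p2 | ~p3) -> [][](p2 | ~p3)), u
4. ~p1, u
5. ~<>~p3, u
6. [](p2 | ~p3), u
7. ~[][](p2 | ~p3), u
8. ~[](p2 | ~p3), v
9. p3, v
10. p2 | ~p3, v
11. p2, v
12. ~(p2 | ~p3), w
13. ~p2, w
14. p3, w
Accessibility: uRv, vRw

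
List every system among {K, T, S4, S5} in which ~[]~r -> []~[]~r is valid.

S5

S5-tableau for the negation ~(~[]~r -> []~[]~r):
1. ~(~[]~r -> []~[]~r), 0
2. ~[]~r, 0
3. ~[]~[]~r, 0
4. r, 1
5. []~r, 2
6. ~r, 0
7. ~r, 1
Accessibility: 0R0, 0R1, 0R2, 1R0, 1R1, 1R2, 2R0, 2R1, 2R2
Branch closes: r and ~r both at 1.
Every branch closes (one shown): valid in S5.
S4-tableau for the negation ~(~[]~r -> []~[]~r):
1. ~(~[]~r -> []~[]~r), 0
2. ~[]~r, 0
3. ~[]~[]~r, 0
4. r, 1
5. []~r, 2
6. ~r, 2
Accessibility: 0R0, 0R1, 0R2, 1R1, 2R2
Complete open branch: countermodel on an S4-frame, so not valid in S4, nor in K, T (the same frame is also a K-frame and a T-frame).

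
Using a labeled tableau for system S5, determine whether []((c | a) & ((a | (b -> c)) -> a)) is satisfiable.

1. []((c | a) & ((a | (b -> c)) -> a)), 0
2. (c | a) & ((a | (b -> c)) -> a), 0
3. c | a, 0
4. (a | (b -> c)) -> a, 0
5. a, 0
Accessibility: 0R0

Yes, satisfiable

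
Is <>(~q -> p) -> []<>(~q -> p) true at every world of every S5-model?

Valid in S5

Tableau for the negation ~(<>(~q -> p) -> []<>(~q -> p)):
1. ~(<>(~q -> p) -> []<>(~q -> p)), 0
2. <>(~q -> p), 0   [~->-rule on 1]
3. ~[]<>(~q -> p), 0   [~->-rule on 1]
4. ~q -> p, 1   [<>-rule on 2: fresh world 1, 0R1]
5. p, 1   [->-rule on 4 (branches; this branch)]
6. ~<>(~q -> p), 2   [~[]-rule on 3: fresh world 2, 0R2]
7. ~(~q -> p), 0   [~<>-rule on 6 via 2R0]
8. ~q, 0   [~->-rule on 7]
9. ~p, 0   [~->-rule on 7]
10. ~(~q -> p), 1   [~<>-rule on 6 via 2R1]
11. ~q, 1   [~->-rule on 10]
12. ~p, 1   [~->-rule on 10]
Accessibility: 0R0, 0R1, 0R2, 1R0, 1R1, 1R2, 2R0, 2R1, 2R2
Branch closes: p and ~p both at 1.
All branches of the negation close; one closing branch shown above.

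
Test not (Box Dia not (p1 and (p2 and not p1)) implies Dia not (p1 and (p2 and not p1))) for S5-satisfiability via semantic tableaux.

Unsatisfiable (every branch closes)

1. not (Box Dia not (p1 and (p2 and not p1)) implies Dia not (p1 and (p2 and not p1))), u
2. Box Dia not (p1 and (p2 and not p1)), u   [neg-implies-rule on 1]
3. not Dia not (p1 and (p2 and not p1)), u   [neg-implies-rule on 1]
4. Dia not (p1 and (p2 and not p1)), u   [Box-rule on 2 via uRu]
5. p1 and (p2 and not p1), u   [neg-Dia-rule on 3 via uRu]
6. p1, u   [and-rule on 5]
7. p2 and not p1, u   [and-rule on 5]
8. p2, u   [and-rule on 7]
9. not p1, u   [and-rule on 7]
Accessibility: uRu
Branch closes: p1 and not p1 both at u.
All branches of the tableau close; one closing branch shown above.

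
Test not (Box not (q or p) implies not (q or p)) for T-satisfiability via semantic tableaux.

No, unsatisfiable

1. not (Box not (q or p) implies not (q or p)), u
2. Box not (q or p), u   [neg-implies-rule on 1]
3. q or p, u   [neg-implies-rule on 1]
4. not (q or p), u   [Box-rule on 2 via uRu]
5. not q, u   [neg-or-rule on 4]
6. not p, u   [neg-or-rule on 4]
7. p, u   [or-rule on 3 (branches; this branch)]
Accessibility: uRu
Branch closes: p and not p both at u.
(One branch shown.) All branches close.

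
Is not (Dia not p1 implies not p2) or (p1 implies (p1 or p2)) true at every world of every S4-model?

Tableau for the negation not (not (Dia not p1 implies not p2) or (p1 implies (p1 or p2))):
1. not (not (Dia not p1 implies not p2) or (p1 implies (p1 or p2))), w0
2. Dia not p1 implies not p2, w0   [neg-or-rule on 1]
3. not (p1 implies (p1 or p2)), w0   [neg-or-rule on 1]
4. p1, w0   [neg-implies-rule on 3]
5. not (p1 or p2), w0   [neg-implies-rule on 3]
6. not p1, w0   [neg-or-rule on 5]
7. not p2, w0   [neg-or-rule on 5]
Accessibility: w0Rw0
Branch closes: p1 and not p1 both at w0.
All branches of the negation close; one closing branch shown above.

Yes, valid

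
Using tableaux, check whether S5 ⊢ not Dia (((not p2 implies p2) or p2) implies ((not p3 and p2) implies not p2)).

Invalid (countermodel exists)

Tableau for the negation Dia (((not p2 implies p2) or p2) implies ((not p3 and p2) implies not p2)):
1. Dia (((not p2 implies p2) or p2) implies ((not p3 and p2) implies not p2)), 0
2. ((not p2 implies p2) or p2) implies ((not p3 and p2) implies not p2), 1
3. (not p3 and p2) implies not p2, 1
4. not p2, 1
Accessibility: 0R0, 0R1, 1R0, 1R1
The negation has an open branch (countermodel exists).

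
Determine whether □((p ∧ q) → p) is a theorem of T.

Tableau for the negation ¬□((p ∧ q) → p):
1. ¬□((p ∧ q) → p), w0
2. ¬((p ∧ q) → p), w1
3. p ∧ q, w1
4. ¬p, w1
5. p, w1
6. q, w1
Accessibility: w0Rw0, w0Rw1, w1Rw1
Branch closes: p and ¬p both at w1.
Every branch of the negation's tableau closes; the branch above is one of them.

Yes, valid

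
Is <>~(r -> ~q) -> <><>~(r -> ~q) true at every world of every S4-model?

Tableau for the negation ~(<>~(r -> ~q) -> <><>~(r -> ~q)):
1. ~(<>~(r -> ~q) -> <><>~(r -> ~q)), w0
2. <>~(r -> ~q), w0   [~->-rule on 1]
3. ~<><>~(r -> ~q), w0   [~->-rule on 1]
4. ~<>~(r -> ~q), w0   [~<>-rule on 3 via w0Rw0]
5. r -> ~q, w0   [~<>-rule on 4 via w0Rw0]
6. ~q, w0   [->-rule on 5 (branches; this branch)]
7. ~(r -> ~q), w1   [<>-rule on 2: fresh world w1, w0Rw1]
8. r, w1   [~->-rule on 7]
9. q, w1   [~->-rule on 7]
10. ~<>~(r -> ~q), w1   [~<>-rule on 3 via w0Rw1]
11. r -> ~q, w1   [~<>-rule on 4 via w0Rw1]
12. ~q, w1   [->-rule on 11 (branches; this branch)]
Accessibility: w0Rw0, w0Rw1, w1Rw1
Branch closes: q and ~q both at w1.
Every branch of the negation's tableau closes; the branch above is one of them.

Valid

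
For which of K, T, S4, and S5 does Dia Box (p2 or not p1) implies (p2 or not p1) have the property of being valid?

S5

S5-tableau for the negation not (Dia Box (p2 or not p1) implies (p2 or not p1)):
1. not (Dia Box (p2 or not p1) implies (p2 or not p1)), w0
2. Dia Box (p2 or not p1), w0   [neg-implies-rule on 1]
3. not (p2 or not p1), w0   [neg-implies-rule on 1]
4. not p2, w0   [neg-or-rule on 3]
5. p1, w0   [neg-or-rule on 3]
6. Box (p2 or not p1), w1   [Dia-rule on 2: fresh world w1, w0Rw1]
7. p2 or not p1, w0   [Box-rule on 6 via w1Rw0]
8. p2 or not p1, w1   [Box-rule on 6 via w1Rw1]
9. not p1, w0   [or-rule on 7 (branches; this branch)]
Accessibility: w0Rw0, w0Rw1, w1Rw0, w1Rw1
Branch closes: p1 and not p1 both at w0.
Every branch closes (one shown): valid in S5.
S4-tableau for the negation not (Dia Box (p2 or not p1) implies (p2 or not p1)):
1. not (Dia Box (p2 or not p1) implies (p2 or not p1)), w0
2. Dia Box (p2 or not p1), w0   [neg-implies-rule on 1]
3. not (p2 or not p1), w0   [neg-implies-rule on 1]
4. not p2, w0   [neg-or-rule on 3]
5. p1, w0   [neg-or-rule on 3]
6. Box (p2 or not p1), w1   [Dia-rule on 2: fresh world w1, w0Rw1]
7. p2 or not p1, w1   [Box-rule on 6 via w1Rw1]
8. not p1, w1   [or-rule on 7 (branches; this branch)]
Accessibility: w0Rw0, w0Rw1, w1Rw1
Complete open branch: countermodel on an S4-frame, so not valid in S4, nor in K, T (the same frame is also a K-frame and a T-frame).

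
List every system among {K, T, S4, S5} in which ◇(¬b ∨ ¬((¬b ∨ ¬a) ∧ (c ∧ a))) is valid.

K-tableau for the negation ¬◇(¬b ∨ ¬((¬b ∨ ¬a) ∧ (c ∧ a))):
1. ¬◇(¬b ∨ ¬((¬b ∨ ¬a) ∧ (c ∧ a))), 0
Complete open branch: countermodel on a K-frame, so not valid in K.
T-tableau for the negation ¬◇(¬b ∨ ¬((¬b ∨ ¬a) ∧ (c ∧ a))):
1. ¬◇(¬b ∨ ¬((¬b ∨ ¬a) ∧ (c ∧ a))), 0
2. ¬(¬b ∨ ¬((¬b ∨ ¬a) ∧ (c ∧ a))), 0
3. b, 0
4. (¬b ∨ ¬a) ∧ (c ∧ a), 0
5. ¬b ∨ ¬a, 0
6. c ∧ a, 0
7. c, 0
8. a, 0
9. ¬a, 0
Accessibility: 0R0
Branch closes: a and ¬a both at 0.
Every branch closes (one shown): valid in T, hence also in S4, S5 (every theorem of T is a theorem of S4 and S5).

T, S4, S5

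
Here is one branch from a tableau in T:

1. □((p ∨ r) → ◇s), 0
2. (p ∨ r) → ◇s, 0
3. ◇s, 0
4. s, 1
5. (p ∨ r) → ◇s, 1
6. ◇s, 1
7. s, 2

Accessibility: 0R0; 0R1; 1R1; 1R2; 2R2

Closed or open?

Open

There is no literal clash: for every atom and world, at most one sign appears.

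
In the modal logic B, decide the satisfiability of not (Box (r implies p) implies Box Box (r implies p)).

1. not (Box (r implies p) implies Box Box (r implies p)), w0
2. Box (r implies p), w0
3. not Box Box (r implies p), w0
4. r implies p, w0
5. p, w0
6. not Box (r implies p), w1
7. r implies p, w1
8. p, w1
9. not (r implies p), w2
10. r, w2
11. not p, w2
Accessibility: w0Rw0, w0Rw1, w1Rw0, w1Rw1, w1Rw2, w2Rw1, w2Rw2

Yes, satisfiable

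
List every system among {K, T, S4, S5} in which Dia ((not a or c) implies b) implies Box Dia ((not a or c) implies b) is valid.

S5

S5-tableau for the negation not (Dia ((not a or c) implies b) implies Box Dia ((not a or c) implies b)):
1. not (Dia ((not a or c) implies b) implies Box Dia ((not a or c) implies b)), w0
2. Dia ((not a or c) implies b), w0
3. not Box Dia ((not a or c) implies b), w0
4. (not a or c) implies b, w1
5. not (not a or c), w1
6. a, w1
7. not c, w1
8. not Dia ((not a or c) implies b), w2
9. not ((not a or c) implies b), w0
10. not a or c, w0
11. not b, w0
12. not ((not a or c) implies b), w1
13. not a or c, w1
14. not b, w1
15. not ((not a or c) implies b), w2
16. not a or c, w2
17. not b, w2
18. c, w0
19. c, w1
Accessibility: w0Rw0, w0Rw1, w0Rw2, w1Rw0, w1Rw1, w1Rw2, w2Rw0, w2Rw1, w2Rw2
Branch closes: c and not c both at w1.
Every branch closes (one shown): valid in S5.
S4-tableau for the negation not (Dia ((not a or c) implies b) implies Box Dia ((not a or c) implies b)):
1. not (Dia ((not a or c) implies b) implies Box Dia ((not a or c) implies b)), w0
2. Dia ((not a or c) implies b), w0
3. not Box Dia ((not a or c) implies b), w0
4. (not a or c) implies b, w1
5. b, w1
6. not Dia ((not a or c) implies b), w2
7. not ((not a or c) implies b), w2
8. not a or c, w2
9. not b, w2
10. c, w2
Accessibility: w0Rw0, w0Rw1, w0Rw2, w1Rw1, w2Rw2
Complete open branch: countermodel on an S4-frame, so not valid in S4, nor in K, T (the same frame is also a K-frame and a T-frame).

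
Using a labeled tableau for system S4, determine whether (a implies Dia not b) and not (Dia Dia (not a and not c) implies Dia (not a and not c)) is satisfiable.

Unsatisfiable (every branch closes)

1. (a implies Dia not b) and not (Dia Dia (not a and not c) implies Dia (not a and not c)), u
2. a implies Dia not b, u   [and-rule on 1]
3. not (Dia Dia (not a and not c) implies Dia (not a and not c)), u   [and-rule on 1]
4. Dia Dia (not a and not c), u   [neg-implies-rule on 3]
5. not Dia (not a and not c), u   [neg-implies-rule on 3]
6. not (not a and not c), u   [neg-Dia-rule on 5 via uRu]
7. Dia not b, u   [implies-rule on 2 (branches; this branch)]
8. c, u   [neg-and-rule on 6 (branches; this branch)]
9. Dia (not a and not c), v   [Dia-rule on 4: fresh world v, uRv]
10. not (not a and not c), v   [neg-Dia-rule on 5 via uRv]
11. c, v   [neg-and-rule on 10 (branches; this branch)]
12. not b, w   [Dia-rule on 7: fresh world w, uRw]
13. not (not a and not c), w   [neg-Dia-rule on 5 via uRw]
14. c, w   [neg-and-rule on 13 (branches; this branch)]
15. not a and not c, x   [Dia-rule on 9: fresh world x, vRx]
16. not a, x   [and-rule on 15]
17. not c, x   [and-rule on 15]
18. not (not a and not c), x   [neg-Dia-rule on 5 via uRx]
19. c, x   [neg-and-rule on 18 (branches; this branch)]
Accessibility: uRu, uRv, uRw, uRx, vRv, vRx, wRw, xRx
Branch closes: c and not c both at x.
All branches of the tableau close; one closing branch shown above.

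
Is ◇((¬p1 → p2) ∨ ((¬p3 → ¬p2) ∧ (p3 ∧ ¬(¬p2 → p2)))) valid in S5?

Tableau for the negation ¬◇((¬p1 → p2) ∨ ((¬p3 → ¬p2) ∧ (p3 ∧ ¬(¬p2 → p2)))):
1. ¬◇((¬p1 → p2) ∨ ((¬p3 → ¬p2) ∧ (p3 ∧ ¬(¬p2 → p2)))), u
2. ¬((¬p1 → p2) ∨ ((¬p3 → ¬p2) ∧ (p3 ∧ ¬(¬p2 → p2)))), u
3. ¬(¬p1 → p2), u
4. ¬((¬p3 → ¬p2) ∧ (p3 ∧ ¬(¬p2 → p2))), u
5. ¬p1, u
6. ¬p2, u
7. ¬(p3 ∧ ¬(¬p2 → p2)), u
8. ¬p3, u
Accessibility: uRu
The negation has an open branch (countermodel exists).

Invalid (countermodel exists)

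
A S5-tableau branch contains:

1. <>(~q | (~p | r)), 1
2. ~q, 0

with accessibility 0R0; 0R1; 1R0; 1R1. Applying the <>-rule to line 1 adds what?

a fresh world 2 with 1R2, and ~q | (~p | r) at 2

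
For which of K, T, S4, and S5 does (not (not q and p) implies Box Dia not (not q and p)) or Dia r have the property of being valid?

S5

S4-tableau for the negation not ((not (not q and p) implies Box Dia not (not q and p)) or Dia r):
1. not ((not (not q and p) implies Box Dia not (not q and p)) or Dia r), 0
2. not (not (not q and p) implies Box Dia not (not q and p)), 0
3. not Dia r, 0
4. not (not q and p), 0
5. not Box Dia not (not q and p), 0
6. not r, 0
7. not p, 0
8. not Dia not (not q and p), 1
9. not r, 1
10. not q and p, 1
11. not q, 1
12. p, 1
Accessibility: 0R0, 0R1, 1R1
Complete open branch: countermodel on an S4-frame, so not valid in S4, nor in K, T (the same frame is also a K-frame and a T-frame).
S5-tableau for the negation not ((not (not q and p) implies Box Dia not (not q and p)) or Dia r):
1. not ((not (not q and p) implies Box Dia not (not q and p)) or Dia r), 0
2. not (not (not q and p) implies Box Dia not (not q and p)), 0
3. not Dia r, 0
4. not (not q and p), 0
5. not Box Dia not (not q and p), 0
6. not r, 0
7. not p, 0
8. not Dia not (not q and p), 1
9. not r, 1
10. not q and p, 0
11. not q, 0
12. p, 0
Accessibility: 0R0, 0R1, 1R0, 1R1
Branch closes: p and not p both at 0.
Every branch closes (one shown): valid in S5.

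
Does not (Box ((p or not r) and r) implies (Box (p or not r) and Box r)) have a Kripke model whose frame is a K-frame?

Unsatisfiable

1. not (Box ((p or not r) and r) implies (Box (p or not r) and Box r)), 0
2. Box ((p or not r) and r), 0   [neg-implies-rule on 1]
3. not (Box (p or not r) and Box r), 0   [neg-implies-rule on 1]
4. not Box (p or not r), 0   [neg-and-rule on 3 (branches; this branch)]
5. not (p or not r), 1   [neg-Box-rule on 4: fresh world 1, 0R1]
6. not p, 1   [neg-or-rule on 5]
7. r, 1   [neg-or-rule on 5]
8. (p or not r) and r, 1   [Box-rule on 2 via 0R1]
9. p or not r, 1   [and-rule on 8]
10. not r, 1   [or-rule on 9 (branches; this branch)]
Accessibility: 0R1
Branch closes: r and not r both at 1.
(One branch shown.) All branches close.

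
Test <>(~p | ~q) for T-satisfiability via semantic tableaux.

Satisfiable

1. <>(~p | ~q), w0
2. ~p | ~q, w1
3. ~q, w1
Accessibility: w0Rw0, w0Rw1, w1Rw1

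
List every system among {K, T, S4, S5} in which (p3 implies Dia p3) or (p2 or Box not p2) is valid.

T, S4, S5

K-tableau for the negation not ((p3 implies Dia p3) or (p2 or Box not p2)):
1. not ((p3 implies Dia p3) or (p2 or Box not p2)), u
2. not (p3 implies Dia p3), u
3. not (p2 or Box not p2), u
4. p3, u
5. not Dia p3, u
6. not p2, u
7. not Box not p2, u
8. p2, v
9. not p3, v
Accessibility: uRv
Complete open branch: countermodel on a K-frame, so not valid in K.
T-tableau for the negation not ((p3 implies Dia p3) or (p2 or Box not p2)):
1. not ((p3 implies Dia p3) or (p2 or Box not p2)), u
2. not (p3 implies Dia p3), u
3. not (p2 or Box not p2), u
4. p3, u
5. not Dia p3, u
6. not p2, u
7. not Box not p2, u
8. not p3, u
Accessibility: uRu
Branch closes: p3 and not p3 both at u.
Every branch closes (one shown): valid in T, hence also in S4, S5 (every theorem of T is a theorem of S4 and S5).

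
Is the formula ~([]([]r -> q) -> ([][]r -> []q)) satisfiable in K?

Unsatisfiable

1. ~([]([]r -> q) -> ([][]r -> []q)), w0
2. []([]r -> q), w0
3. ~([][]r -> []q), w0
4. [][]r, w0
5. ~[]q, w0
6. ~q, w1
7. []r -> q, w1
8. []r, w1
9. ~[]r, w1
10. ~r, w2
11. r, w2
Accessibility: w0Rw1, w1Rw2
Branch closes: r and ~r both at w2.
All branches of the tableau close; one closing branch shown above.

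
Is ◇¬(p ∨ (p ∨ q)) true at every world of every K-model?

Tableau for the negation ¬◇¬(p ∨ (p ∨ q)):
1. ¬◇¬(p ∨ (p ∨ q)), 0
The negation has an open branch (countermodel exists).

Invalid (countermodel exists)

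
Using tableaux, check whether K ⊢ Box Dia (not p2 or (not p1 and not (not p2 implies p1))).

No, not valid

Tableau for the negation not Box Dia (not p2 or (not p1 and not (not p2 implies p1))):
1. not Box Dia (not p2 or (not p1 and not (not p2 implies p1))), u
2. not Dia (not p2 or (not p1 and not (not p2 implies p1))), v
Accessibility: uRv
The negation has an open branch (countermodel exists).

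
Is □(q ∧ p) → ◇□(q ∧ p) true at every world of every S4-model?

Tableau for the negation ¬(□(q ∧ p) → ◇□(q ∧ p)):
1. ¬(□(q ∧ p) → ◇□(q ∧ p)), w0
2. □(q ∧ p), w0
3. ¬◇□(q ∧ p), w0
4. q ∧ p, w0
5. q, w0
6. p, w0
7. ¬□(q ∧ p), w0
8. ¬(q ∧ p), w1
9. q ∧ p, w1
10. q, w1
11. p, w1
12. ¬□(q ∧ p), w1
13. ¬p, w1
Accessibility: w0Rw0, w0Rw1, w1Rw1
Branch closes: p and ¬p both at w1.
All branches of the negation close; one closing branch shown above.

Yes, valid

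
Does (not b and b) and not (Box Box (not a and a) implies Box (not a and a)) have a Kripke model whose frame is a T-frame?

1. (not b and b) and not (Box Box (not a and a) implies Box (not a and a)), w0
2. not b and b, w0
3. not (Box Box (not a and a) implies Box (not a and a)), w0
4. not b, w0
5. b, w0
Accessibility: w0Rw0
Branch closes: b and not b both at w0.
Every branch closes; the branch above is one of them.

Unsatisfiable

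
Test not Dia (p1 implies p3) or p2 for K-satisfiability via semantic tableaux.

Satisfiable

1. not Dia (p1 implies p3) or p2, w0
2. p2, w0   [or-rule on 1 (branches; this branch)]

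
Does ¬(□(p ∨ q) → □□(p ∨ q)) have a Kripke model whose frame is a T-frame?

1. ¬(□(p ∨ q) → □□(p ∨ q)), 0
2. □(p ∨ q), 0
3. ¬□□(p ∨ q), 0
4. p ∨ q, 0
5. q, 0
6. ¬□(p ∨ q), 1
7. p ∨ q, 1
8. q, 1
9. ¬(p ∨ q), 2
10. ¬p, 2
11. ¬q, 2
Accessibility: 0R0, 0R1, 1R1, 1R2, 2R2

Satisfiable (open branch found)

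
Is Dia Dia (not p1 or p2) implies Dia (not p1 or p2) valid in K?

Tableau for the negation not (Dia Dia (not p1 or p2) implies Dia (not p1 or p2)):
1. not (Dia Dia (not p1 or p2) implies Dia (not p1 or p2)), u
2. Dia Dia (not p1 or p2), u
3. not Dia (not p1 or p2), u
4. Dia (not p1 or p2), v
5. not (not p1 or p2), v
6. p1, v
7. not p2, v
8. not p1 or p2, w
9. p2, w
Accessibility: uRv, vRw
The negation has an open branch (countermodel exists).

Not valid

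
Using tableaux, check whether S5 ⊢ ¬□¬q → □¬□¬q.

Yes, valid

Tableau for the negation ¬(¬□¬q → □¬□¬q):
1. ¬(¬□¬q → □¬□¬q), u
2. ¬□¬q, u   [¬→-rule on 1]
3. ¬□¬□¬q, u   [¬→-rule on 1]
4. q, v   [¬□-rule on 2: fresh world v, uRv]
5. □¬q, w   [¬□-rule on 3: fresh world w, uRw]
6. ¬q, u   [□-rule on 5 via wRu]
7. ¬q, v   [□-rule on 5 via wRv]
Accessibility: uRu, uRv, uRw, vRu, vRv, vRw, wRu, wRv, wRw
Branch closes: q and ¬q both at v.
All branches of the negation close; one closing branch shown above.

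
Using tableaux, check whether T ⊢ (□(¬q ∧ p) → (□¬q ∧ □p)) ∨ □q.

Tableau for the negation ¬((□(¬q ∧ p) → (□¬q ∧ □p)) ∨ □q):
1. ¬((□(¬q ∧ p) → (□¬q ∧ □p)) ∨ □q), 0
2. ¬(□(¬q ∧ p) → (□¬q ∧ □p)), 0
3. ¬□q, 0
4. □(¬q ∧ p), 0
5. ¬(□¬q ∧ □p), 0
6. ¬q ∧ p, 0
7. ¬q, 0
8. p, 0
9. ¬□p, 0
10. ¬q, 1
11. ¬q ∧ p, 1
12. p, 1
13. ¬p, 2
14. ¬q ∧ p, 2
15. ¬q, 2
16. p, 2
Accessibility: 0R0, 0R1, 0R2, 1R1, 2R2
Branch closes: p and ¬p both at 2.
All branches of the negation close; one closing branch shown above.

Yes, valid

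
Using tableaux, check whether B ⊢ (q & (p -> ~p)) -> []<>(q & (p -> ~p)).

Valid in B

Tableau for the negation ~((q & (p -> ~p)) -> []<>(q & (p -> ~p))):
1. ~((q & (p -> ~p)) -> []<>(q & (p -> ~p))), w0
2. q & (p -> ~p), w0   [~->-rule on 1]
3. ~[]<>(q & (p -> ~p)), w0   [~->-rule on 1]
4. q, w0   [&-rule on 2]
5. p -> ~p, w0   [&-rule on 2]
6. ~p, w0   [->-rule on 5 (branches; this branch)]
7. ~<>(q & (p -> ~p)), w1   [~[]-rule on 3: fresh world w1, w0Rw1]
8. ~(q & (p -> ~p)), w0   [~<>-rule on 7 via w1Rw0]
9. ~(q & (p -> ~p)), w1   [~<>-rule on 7 via w1Rw1]
10. ~(p -> ~p), w0   [~&-rule on 8 (branches; this branch)]
11. p, w0   [~->-rule on 10]
Accessibility: w0Rw0, w0Rw1, w1Rw0, w1Rw1
Branch closes: p and ~p both at w0.
Every branch of the negation's tableau closes; the branch above is one of them.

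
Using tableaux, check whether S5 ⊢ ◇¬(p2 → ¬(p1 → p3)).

No, not valid

Tableau for the negation ¬◇¬(p2 → ¬(p1 → p3)):
1. ¬◇¬(p2 → ¬(p1 → p3)), 0
2. p2 → ¬(p1 → p3), 0
3. ¬(p1 → p3), 0
4. p1, 0
5. ¬p3, 0
Accessibility: 0R0
The negation has an open branch (countermodel exists).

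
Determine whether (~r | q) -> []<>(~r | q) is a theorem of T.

Tableau for the negation ~((~r | q) -> []<>(~r | q)):
1. ~((~r | q) -> []<>(~r | q)), u
2. ~r | q, u
3. ~[]<>(~r | q), u
4. q, u
5. ~<>(~r | q), v
6. ~(~r | q), v
7. r, v
8. ~q, v
Accessibility: uRu, uRv, vRv
The negation has an open branch (countermodel exists).

Invalid (countermodel exists)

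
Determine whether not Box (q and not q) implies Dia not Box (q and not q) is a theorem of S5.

Valid

Tableau for the negation not (not Box (q and not q) implies Dia not Box (q and not q)):
1. not (not Box (q and not q) implies Dia not Box (q and not q)), u
2. not Box (q and not q), u
3. not Dia not Box (q and not q), u
4. Box (q and not q), u
5. q and not q, u
6. q, u
7. not q, u
Accessibility: uRu
Branch closes: q and not q both at u.
All branches of the negation close; one closing branch shown above.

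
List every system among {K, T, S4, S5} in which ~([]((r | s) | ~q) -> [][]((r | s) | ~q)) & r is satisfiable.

K, T

T-tableau for the formula:
1. ~([]((r | s) | ~q) -> [][]((r | s) | ~q)) & r, w0
2. ~([]((r | s) | ~q) -> [][]((r | s) | ~q)), w0
3. r, w0
4. []((r | s) | ~q), w0
5. ~[][]((r | s) | ~q), w0
6. (r | s) | ~q, w0
7. ~q, w0
8. ~[]((r | s) | ~q), w1
9. (r | s) | ~q, w1
10. ~q, w1
11. ~((r | s) | ~q), w2
12. ~(r | s), w2
13. q, w2
14. ~r, w2
15. ~s, w2
Accessibility: w0Rw0, w0Rw1, w1Rw1, w1Rw2, w2Rw2
Complete open branch: satisfiable in T, hence also in K (this T-model is also a K-model).
S4-tableau for the formula:
1. ~([]((r | s) | ~q) -> [][]((r | s) | ~q)) & r, w0
2. ~([]((r | s) | ~q) -> [][]((r | s) | ~q)), w0
3. r, w0
4. []((r | s) | ~q), w0
5. ~[][]((r | s) | ~q), w0
6. (r | s) | ~q, w0
7. r | s, w0
8. s, w0
9. ~[]((r | s) | ~q), w1
10. (r | s) | ~q, w1
11. r | s, w1
12. s, w1
13. ~((r | s) | ~q), w2
14. ~(r | s), w2
15. q, w2
16. ~r, w2
17. ~s, w2
18. (r | s) | ~q, w2
19. r | s, w2
20. s, w2
Accessibility: w0Rw0, w0Rw1, w0Rw2, w1Rw1, w1Rw2, w2Rw2
Branch closes: s and ~s both at w2.
Every branch closes (one shown): unsatisfiable in S4, hence also in S5 (every S5-frame is an S4-frame).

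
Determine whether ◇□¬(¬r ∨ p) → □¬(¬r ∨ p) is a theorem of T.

Not valid

Tableau for the negation ¬(◇□¬(¬r ∨ p) → □¬(¬r ∨ p)):
1. ¬(◇□¬(¬r ∨ p) → □¬(¬r ∨ p)), w0
2. ◇□¬(¬r ∨ p), w0   [¬→-rule on 1]
3. ¬□¬(¬r ∨ p), w0   [¬→-rule on 1]
4. □¬(¬r ∨ p), w1   [◇-rule on 2: fresh world w1, w0Rw1]
5. ¬(¬r ∨ p), w1   [□-rule on 4 via w1Rw1]
6. r, w1   [¬∨-rule on 5]
7. ¬p, w1   [¬∨-rule on 5]
8. ¬r ∨ p, w2   [¬□-rule on 3: fresh world w2, w0Rw2]
9. p, w2   [∨-rule on 8 (branches; this branch)]
Accessibility: w0Rw0, w0Rw1, w0Rw2, w1Rw1, w2Rw2
The negation has an open branch (countermodel exists).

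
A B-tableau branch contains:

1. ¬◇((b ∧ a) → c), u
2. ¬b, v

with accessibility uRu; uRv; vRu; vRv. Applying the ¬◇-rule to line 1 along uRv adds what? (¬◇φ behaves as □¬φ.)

¬◇φ behaves as □¬φ: propagate the negated body to each accessible world.

¬((b ∧ a) → c), v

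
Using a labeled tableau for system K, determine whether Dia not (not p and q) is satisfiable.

Satisfiable

1. Dia not (not p and q), u
2. not (not p and q), v   [Dia-rule on 1: fresh world v, uRv]
3. not q, v   [neg-and-rule on 2 (branches; this branch)]
Accessibility: uRv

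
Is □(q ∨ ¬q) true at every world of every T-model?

Tableau for the negation ¬□(q ∨ ¬q):
1. ¬□(q ∨ ¬q), 0
2. ¬(q ∨ ¬q), 1
3. ¬q, 1
4. q, 1
Accessibility: 0R0, 0R1, 1R1
Branch closes: q and ¬q both at 1.
Every branch of the negation's tableau closes; the branch above is one of them.

Yes, valid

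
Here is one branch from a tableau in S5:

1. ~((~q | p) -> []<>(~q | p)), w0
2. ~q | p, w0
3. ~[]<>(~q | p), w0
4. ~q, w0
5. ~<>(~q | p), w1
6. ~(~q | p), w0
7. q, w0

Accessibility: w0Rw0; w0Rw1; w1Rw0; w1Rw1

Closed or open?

Yes, closed

Both q and ~q appear at w0.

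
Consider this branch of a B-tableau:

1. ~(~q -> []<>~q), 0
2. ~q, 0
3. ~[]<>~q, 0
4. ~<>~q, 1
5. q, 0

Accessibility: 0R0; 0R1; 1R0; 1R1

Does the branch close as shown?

Both q and ~q appear at 0.

Yes, closed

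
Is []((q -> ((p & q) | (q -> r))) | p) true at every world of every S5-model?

Tableau for the negation ~[]((q -> ((p & q) | (q -> r))) | p):
1. ~[]((q -> ((p & q) | (q -> r))) | p), 0
2. ~((q -> ((p & q) | (q -> r))) | p), 1
3. ~(q -> ((p & q) | (q -> r))), 1
4. ~p, 1
5. q, 1
6. ~((p & q) | (q -> r)), 1
7. ~(p & q), 1
8. ~(q -> r), 1
9. ~r, 1
Accessibility: 0R0, 0R1, 1R0, 1R1
The negation has an open branch (countermodel exists).

No, not valid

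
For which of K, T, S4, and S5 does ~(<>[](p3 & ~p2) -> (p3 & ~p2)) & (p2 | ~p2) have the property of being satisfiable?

S5-tableau for the formula:
1. ~(<>[](p3 & ~p2) -> (p3 & ~p2)) & (p2 | ~p2), 0
2. ~(<>[](p3 & ~p2) -> (p3 & ~p2)), 0
3. p2 | ~p2, 0
4. <>[](p3 & ~p2), 0
5. ~(p3 & ~p2), 0
6. ~p2, 0
7. ~p3, 0
8. [](p3 & ~p2), 1
9. p3 & ~p2, 0
10. p3, 0
Accessibility: 0R0, 0R1, 1R0, 1R1
Branch closes: p3 and ~p3 both at 0.
Every branch closes (one shown): unsatisfiable in S5.
S4-tableau for the formula:
1. ~(<>[](p3 & ~p2) -> (p3 & ~p2)) & (p2 | ~p2), 0
2. ~(<>[](p3 & ~p2) -> (p3 & ~p2)), 0
3. p2 | ~p2, 0
4. <>[](p3 & ~p2), 0
5. ~(p3 & ~p2), 0
6. ~p2, 0
7. ~p3, 0
8. [](p3 & ~p2), 1
9. p3 & ~p2, 1
10. p3, 1
11. ~p2, 1
Accessibility: 0R0, 0R1, 1R1
Complete open branch: satisfiable in S4, hence also in K, T (this S4-model is also a K-model and a T-model).

K, T, S4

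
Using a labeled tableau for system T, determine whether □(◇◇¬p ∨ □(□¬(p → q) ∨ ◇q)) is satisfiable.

Satisfiable

1. □(◇◇¬p ∨ □(□¬(p → q) ∨ ◇q)), w0
2. ◇◇¬p ∨ □(□¬(p → q) ∨ ◇q), w0
3. □(□¬(p → q) ∨ ◇q), w0
4. □¬(p → q) ∨ ◇q, w0
5. ◇q, w0
6. q, w1
7. ◇◇¬p ∨ □(□¬(p → q) ∨ ◇q), w1
8. □¬(p → q) ∨ ◇q, w1
9. □(□¬(p → q) ∨ ◇q), w1
10. ◇q, w1
11. q, w2
12. □¬(p → q) ∨ ◇q, w2
13. ◇q, w2
14. q, w3
Accessibility: w0Rw0, w0Rw1, w1Rw1, w1Rw2, w2Rw2, w2Rw3, w3Rw3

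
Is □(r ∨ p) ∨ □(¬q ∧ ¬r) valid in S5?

Tableau for the negation ¬(□(r ∨ p) ∨ □(¬q ∧ ¬r)):
1. ¬(□(r ∨ p) ∨ □(¬q ∧ ¬r)), w0
2. ¬□(r ∨ p), w0
3. ¬□(¬q ∧ ¬r), w0
4. ¬(r ∨ p), w1
5. ¬r, w1
6. ¬p, w1
7. ¬(¬q ∧ ¬r), w2
8. r, w2
Accessibility: w0Rw0, w0Rw1, w0Rw2, w1Rw0, w1Rw1, w1Rw2, w2Rw0, w2Rw1, w2Rw2
The negation has an open branch (countermodel exists).

Not valid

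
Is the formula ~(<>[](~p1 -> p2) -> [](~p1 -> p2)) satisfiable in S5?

Unsatisfiable (every branch closes)

1. ~(<>[](~p1 -> p2) -> [](~p1 -> p2)), u
2. <>[](~p1 -> p2), u
3. ~[](~p1 -> p2), u
4. [](~p1 -> p2), v
5. ~p1 -> p2, u
6. ~p1 -> p2, v
7. p2, u
8. p2, v
9. ~(~p1 -> p2), w
10. ~p1, w
11. ~p2, w
12. ~p1 -> p2, w
13. p2, w
Accessibility: uRu, uRv, uRw, vRu, vRv, vRw, wRu, wRv, wRw
Branch closes: p2 and ~p2 both at w.
Every branch closes; the branch above is one of them.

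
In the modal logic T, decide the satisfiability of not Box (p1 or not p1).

1. not Box (p1 or not p1), w0
2. not (p1 or not p1), w1   [neg-Box-rule on 1: fresh world w1, w0Rw1]
3. not p1, w1   [neg-or-rule on 2]
4. p1, w1   [neg-or-rule on 2]
Accessibility: w0Rw0, w0Rw1, w1Rw1
Branch closes: p1 and not p1 both at w1.
(One branch shown.) All branches close.

Unsatisfiable (every branch closes)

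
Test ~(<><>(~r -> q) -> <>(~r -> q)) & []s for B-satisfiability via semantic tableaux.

Satisfiable (open branch found)

1. ~(<><>(~r -> q) -> <>(~r -> q)) & []s, u
2. ~(<><>(~r -> q) -> <>(~r -> q)), u
3. []s, u
4. <><>(~r -> q), u
5. ~<>(~r -> q), u
6. s, u
7. ~(~r -> q), u
8. ~r, u
9. ~q, u
10. <>(~r -> q), v
11. s, v
12. ~(~r -> q), v
13. ~r, v
14. ~q, v
15. ~r -> q, w
16. q, w
Accessibility: uRu, uRv, vRu, vRv, vRw, wRv, wRw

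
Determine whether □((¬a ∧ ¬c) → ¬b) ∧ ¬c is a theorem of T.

Not valid

Tableau for the negation ¬(□((¬a ∧ ¬c) → ¬b) ∧ ¬c):
1. ¬(□((¬a ∧ ¬c) → ¬b) ∧ ¬c), u
2. c, u   [¬∧-rule on 1 (branches; this branch)]
Accessibility: uRu
The negation has an open branch (countermodel exists).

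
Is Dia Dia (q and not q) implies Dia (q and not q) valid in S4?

Tableau for the negation not (Dia Dia (q and not q) implies Dia (q and not q)):
1. not (Dia Dia (q and not q) implies Dia (q and not q)), w0
2. Dia Dia (q and not q), w0
3. not Dia (q and not q), w0
4. not (q and not q), w0
5. q, w0
6. Dia (q and not q), w1
7. not (q and not q), w1
8. q, w1
9. q and not q, w2
10. q, w2
11. not q, w2
Accessibility: w0Rw0, w0Rw1, w0Rw2, w1Rw1, w1Rw2, w2Rw2
Branch closes: q and not q both at w2.
Every branch of the negation's tableau closes; the branch above is one of them.

Valid in S4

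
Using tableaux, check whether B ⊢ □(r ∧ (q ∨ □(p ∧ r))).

Not valid

Tableau for the negation ¬□(r ∧ (q ∨ □(p ∧ r))):
1. ¬□(r ∧ (q ∨ □(p ∧ r))), u
2. ¬(r ∧ (q ∨ □(p ∧ r))), v
3. ¬(q ∨ □(p ∧ r)), v
4. ¬q, v
5. ¬□(p ∧ r), v
6. ¬(p ∧ r), w
7. ¬r, w
Accessibility: uRu, uRv, vRu, vRv, vRw, wRv, wRw
The negation has an open branch (countermodel exists).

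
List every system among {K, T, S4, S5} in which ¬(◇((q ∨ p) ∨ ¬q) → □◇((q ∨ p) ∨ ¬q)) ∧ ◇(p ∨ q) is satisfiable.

K

T-tableau for the formula:
1. ¬(◇((q ∨ p) ∨ ¬q) → □◇((q ∨ p) ∨ ¬q)) ∧ ◇(p ∨ q), 0
2. ¬(◇((q ∨ p) ∨ ¬q) → □◇((q ∨ p) ∨ ¬q)), 0
3. ◇(p ∨ q), 0
4. ◇((q ∨ p) ∨ ¬q), 0
5. ¬□◇((q ∨ p) ∨ ¬q), 0
6. p ∨ q, 1
7. q, 1
8. (q ∨ p) ∨ ¬q, 2
9. q ∨ p, 2
10. p, 2
11. ¬◇((q ∨ p) ∨ ¬q), 3
12. ¬((q ∨ p) ∨ ¬q), 3
13. ¬(q ∨ p), 3
14. q, 3
15. ¬q, 3
16. ¬p, 3
Accessibility: 0R0, 0R1, 0R2, 0R3, 1R1, 2R2, 3R3
Branch closes: q and ¬q both at 3.
Every branch closes (one shown): unsatisfiable in T, hence also in S4, S5 (every S4/S5-frame is a T-frame).
K-tableau for the formula:
1. ¬(◇((q ∨ p) ∨ ¬q) → □◇((q ∨ p) ∨ ¬q)) ∧ ◇(p ∨ q), 0
2. ¬(◇((q ∨ p) ∨ ¬q) → □◇((q ∨ p) ∨ ¬q)), 0
3. ◇(p ∨ q), 0
4. ◇((q ∨ p) ∨ ¬q), 0
5. ¬□◇((q ∨ p) ∨ ¬q), 0
6. p ∨ q, 1
7. q, 1
8. (q ∨ p) ∨ ¬q, 2
9. ¬q, 2
10. ¬◇((q ∨ p) ∨ ¬q), 3
Accessibility: 0R1, 0R2, 0R3
Complete open branch: satisfiable in K.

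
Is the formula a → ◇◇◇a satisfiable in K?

Yes, satisfiable

1. a → ◇◇◇a, u
2. ◇◇◇a, u   [→-rule on 1 (branches; this branch)]
3. ◇◇a, v   [◇-rule on 2: fresh world v, uRv]
4. ◇a, w   [◇-rule on 3: fresh world w, vRw]
5. a, x   [◇-rule on 4: fresh world x, wRx]
Accessibility: uRv, vRw, wRx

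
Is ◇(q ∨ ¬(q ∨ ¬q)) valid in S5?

No, not valid

Tableau for the negation ¬◇(q ∨ ¬(q ∨ ¬q)):
1. ¬◇(q ∨ ¬(q ∨ ¬q)), 0
2. ¬(q ∨ ¬(q ∨ ¬q)), 0
3. ¬q, 0
4. q ∨ ¬q, 0
Accessibility: 0R0
The negation has an open branch (countermodel exists).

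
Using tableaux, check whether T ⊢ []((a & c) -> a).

Valid in T

Tableau for the negation ~[]((a & c) -> a):
1. ~[]((a & c) -> a), w0
2. ~((a & c) -> a), w1
3. a & c, w1
4. ~a, w1
5. a, w1
6. c, w1
Accessibility: w0Rw0, w0Rw1, w1Rw1
Branch closes: a and ~a both at w1.
All branches of the negation close; one closing branch shown above.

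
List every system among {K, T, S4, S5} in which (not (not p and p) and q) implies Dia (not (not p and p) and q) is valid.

T-tableau for the negation not ((not (not p and p) and q) implies Dia (not (not p and p) and q)):
1. not ((not (not p and p) and q) implies Dia (not (not p and p) and q)), w0
2. not (not p and p) and q, w0   [neg-implies-rule on 1]
3. not Dia (not (not p and p) and q), w0   [neg-implies-rule on 1]
4. not (not p and p), w0   [and-rule on 2]
5. q, w0   [and-rule on 2]
6. not (not (not p and p) and q), w0   [neg-Dia-rule on 3 via w0Rw0]
7. not p, w0   [neg-and-rule on 4 (branches; this branch)]
8. not p and p, w0   [neg-and-rule on 6 (branches; this branch)]
9. p, w0   [and-rule on 8]
Accessibility: w0Rw0
Branch closes: p and not p both at w0.
Every branch closes (one shown): valid in T, hence also in S4, S5 (every theorem of T is a theorem of S4 and S5).
K-tableau for the negation not ((not (not p and p) and q) implies Dia (not (not p and p) and q)):
1. not ((not (not p and p) and q) implies Dia (not (not p and p) and q)), w0
2. not (not p and p) and q, w0   [neg-implies-rule on 1]
3. not Dia (not (not p and p) and q), w0   [neg-implies-rule on 1]
4. not (not p and p), w0   [and-rule on 2]
5. q, w0   [and-rule on 2]
6. not p, w0   [neg-and-rule on 4 (branches; this branch)]
Complete open branch: countermodel on a K-frame, so not valid in K.

T, S4, S5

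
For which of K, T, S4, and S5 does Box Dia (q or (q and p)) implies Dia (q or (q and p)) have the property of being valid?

T, S4, S5

T-tableau for the negation not (Box Dia (q or (q and p)) implies Dia (q or (q and p))):
1. not (Box Dia (q or (q and p)) implies Dia (q or (q and p))), u
2. Box Dia (q or (q and p)), u   [neg-implies-rule on 1]
3. not Dia (q or (q and p)), u   [neg-implies-rule on 1]
4. Dia (q or (q and p)), u   [Box-rule on 2 via uRu]
5. not (q or (q and p)), u   [neg-Dia-rule on 3 via uRu]
6. not q, u   [neg-or-rule on 5]
7. not (q and p), u   [neg-or-rule on 5]
8. not p, u   [neg-and-rule on 7 (branches; this branch)]
9. q or (q and p), v   [Dia-rule on 4: fresh world v, uRv]
10. Dia (q or (q and p)), v   [Box-rule on 2 via uRv]
11. not (q or (q and p)), v   [neg-Dia-rule on 3 via uRv]
12. not q, v   [neg-or-rule on 11]
13. not (q and p), v   [neg-or-rule on 11]
14. q and p, v   [or-rule on 9 (branches; this branch)]
15. q, v   [and-rule on 14]
16. p, v   [and-rule on 14]
Accessibility: uRu, uRv, vRv
Branch closes: q and not q both at v.
Every branch closes (one shown): valid in T, hence also in S4, S5 (every theorem of T is a theorem of S4 and S5).
K-tableau for the negation not (Box Dia (q or (q and p)) implies Dia (q or (q and p))):
1. not (Box Dia (q or (q and p)) implies Dia (q or (q and p))), u
2. Box Dia (q or (q and p)), u   [neg-implies-rule on 1]
3. not Dia (q or (q and p)), u   [neg-implies-rule on 1]
Complete open branch: countermodel on a K-frame, so not valid in K.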